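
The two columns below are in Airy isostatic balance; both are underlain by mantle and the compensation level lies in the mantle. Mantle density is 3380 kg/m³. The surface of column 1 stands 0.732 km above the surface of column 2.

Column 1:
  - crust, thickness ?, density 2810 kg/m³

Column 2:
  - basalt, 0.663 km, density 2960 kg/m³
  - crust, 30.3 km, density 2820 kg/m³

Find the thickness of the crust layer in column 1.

Take the compensation level at the base of the deeper column (depth z_c below the surface of column 1) and equate Σ ρ_i t_i down to z_c; mantle fills any gap and the z_c terms cancel.
Column 1: x×2810 + (z_c − 0 − x)×3380
Column 2: 0.732×0 + 0.663×2960 + 30.3×2820 + (z_c − 0.732 − 30.963)×3380
The z_c×3380 term appears on both sides and cancels. Collect the known terms of each column as K = Σ(ρt)_known − 3380 × (depth of known layers): K_1 = 0 − 3380×0 = 0; K_2 = 87408.48 − 3380×(0.732 + 30.963) = −19720.62.
Balance: K_1 − x×(3380 − 2810) = K_2, so x = (K_1 − K_2)/(3380 − 2810) = 19720.6/570 = 34.6 km.

34.6 km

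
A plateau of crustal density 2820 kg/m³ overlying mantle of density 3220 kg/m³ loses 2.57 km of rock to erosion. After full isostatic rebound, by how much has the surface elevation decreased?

0.319 km

Rebound u = e ρ_c/ρ_m = 2.57 km × 2820/3220 = 2.251 km.
Net surface drop = e − u = 2.57 km − 2.251 km = e (ρ_m − ρ_c)/ρ_m = 0.319 km.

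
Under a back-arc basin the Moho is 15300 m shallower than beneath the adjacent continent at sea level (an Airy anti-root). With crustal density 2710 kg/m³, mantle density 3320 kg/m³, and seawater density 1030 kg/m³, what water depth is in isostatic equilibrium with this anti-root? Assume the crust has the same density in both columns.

5560 m

Replacing a thickness d of crust by seawater at the top must be balanced by replacing crust with mantle at the base: d (ρ_c − ρ_w) = a (ρ_m − ρ_c).
d = a (ρ_m − ρ_c)/(ρ_c − ρ_w) = 15300 m × 610/1680 = 5560 m.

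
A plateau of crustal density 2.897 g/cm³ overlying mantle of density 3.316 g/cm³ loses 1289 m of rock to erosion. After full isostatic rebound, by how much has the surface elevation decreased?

Rebound u = e ρ_c/ρ_m = 1289 m × 2.897/3.316 = 1126 m.
Net surface drop = e − u = 1289 m − 1126 m = e (ρ_m − ρ_c)/ρ_m = 163 m.

163 m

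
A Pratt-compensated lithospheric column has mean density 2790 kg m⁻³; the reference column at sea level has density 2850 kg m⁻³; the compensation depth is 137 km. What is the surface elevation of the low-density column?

ρ_ref D = ρ (D + h) → h = D (ρ_ref − ρ)/ρ.
h = 137 km × (2850 − 2790)/2790 = 2.95 km.

2.95 km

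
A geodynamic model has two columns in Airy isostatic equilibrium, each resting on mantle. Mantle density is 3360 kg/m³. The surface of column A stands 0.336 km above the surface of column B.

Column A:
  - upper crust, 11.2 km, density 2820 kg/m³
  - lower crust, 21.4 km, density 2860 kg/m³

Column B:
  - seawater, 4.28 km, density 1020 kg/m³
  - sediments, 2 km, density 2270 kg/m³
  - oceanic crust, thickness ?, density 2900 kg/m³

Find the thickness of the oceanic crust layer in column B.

Take the compensation level at the base of the deeper column (depth z_c below the surface of column A) and equate Σ ρ_i t_i down to z_c; mantle fills any gap and the z_c terms cancel.
Column A: 11.2×2820 + 21.4×2860 + (z_c − 32.6)×3360
Column B: 0.336×0 + 4.28×1020 + 2×2270 + x×2900 + (z_c − 0.336 − 6.28 − x)×3360
The z_c×3360 term appears on both sides and cancels. Collect the known terms of each column as K = Σ(ρt)_known − 3360 × (depth of known layers): K_A = 92788 − 3360×32.6 = −16748; K_B = 8905.6 − 3360×(0.336 + 6.28) = −13324.16.
Balance: K_A = K_B − x×(3360 − 2900), so x = (K_B − K_A)/(3360 − 2900) = 3423.84/460 = 7.44 km.

7.44 km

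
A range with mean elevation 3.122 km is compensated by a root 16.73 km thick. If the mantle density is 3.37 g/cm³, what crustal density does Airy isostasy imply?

ρ_c h = (ρ_m − ρ_c) r → ρ_c (h + r) = ρ_m r → ρ_c = ρ_m r / (h + r).
ρ_c = 3.37 × 16.73 km / (3.122 km + 16.73 km) = 2.84 g/cm³.

2.84 g/cm³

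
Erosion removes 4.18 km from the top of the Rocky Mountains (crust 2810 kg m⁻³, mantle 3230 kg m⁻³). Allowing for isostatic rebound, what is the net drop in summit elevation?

Rebound u = e ρ_c/ρ_m = 4.18 km × 2810/3230 = 3.636 km.
Net surface drop = e − u = 4.18 km − 3.636 km = e (ρ_m − ρ_c)/ρ_m = 0.544 km.

0.544 km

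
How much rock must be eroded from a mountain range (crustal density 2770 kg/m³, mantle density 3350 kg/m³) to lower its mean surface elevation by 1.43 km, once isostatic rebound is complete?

Net drop Δ = e − u = e − e ρ_c/ρ_m = e (ρ_m − ρ_c)/ρ_m.
e = Δ ρ_m/(ρ_m − ρ_c) = 1.43 km × 3350/580 = 8.26 km.

8.26 km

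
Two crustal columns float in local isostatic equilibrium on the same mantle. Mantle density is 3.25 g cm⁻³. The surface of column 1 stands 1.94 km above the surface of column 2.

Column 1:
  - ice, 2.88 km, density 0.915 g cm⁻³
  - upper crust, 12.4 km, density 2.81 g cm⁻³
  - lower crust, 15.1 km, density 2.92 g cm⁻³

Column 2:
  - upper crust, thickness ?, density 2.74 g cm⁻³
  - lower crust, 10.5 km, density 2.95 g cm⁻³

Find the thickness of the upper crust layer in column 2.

Take the compensation level at the base of the deeper column (depth z_c below the surface of column 1) and equate Σ ρ_i t_i down to z_c; mantle fills any gap and the z_c terms cancel.
Column 1: 2.88×0.915 + 12.4×2.81 + 15.1×2.92 + (z_c − 30.38)×3.25
Column 2: 1.94×0 + x×2.74 + 10.5×2.95 + (z_c − 1.94 − 10.5 − x)×3.25
The z_c×3.25 term appears on both sides and cancels. Collect the known terms of each column as K = Σ(ρt)_known − 3.25 × (depth of known layers): K_1 = 81.5712 − 3.25×30.38 = −17.1638; K_2 = 30.975 − 3.25×(1.94 + 10.5) = −9.455.
Balance: K_1 = K_2 − x×(3.25 − 2.74), so x = (K_2 − K_1)/(3.25 − 2.74) = 7.7088/0.51 = 15.1 km.

15.1 km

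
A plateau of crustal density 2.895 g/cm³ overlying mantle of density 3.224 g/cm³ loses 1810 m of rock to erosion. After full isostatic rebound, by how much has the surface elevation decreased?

185 m

Rebound u = e ρ_c/ρ_m = 1810 m × 2.895/3.224 = 1625 m.
Net surface drop = e − u = 1810 m − 1625 m = e (ρ_m − ρ_c)/ρ_m = 185 m.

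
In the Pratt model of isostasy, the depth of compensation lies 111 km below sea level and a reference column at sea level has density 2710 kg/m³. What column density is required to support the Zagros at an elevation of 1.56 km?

Pratt balance: ρ_ref D = ρ (D + h).
ρ = ρ_ref D/(D + h) = 2710 × 111 km/(111 km + 1.56 km) = 2670 kg/m³.

2670 kg/m³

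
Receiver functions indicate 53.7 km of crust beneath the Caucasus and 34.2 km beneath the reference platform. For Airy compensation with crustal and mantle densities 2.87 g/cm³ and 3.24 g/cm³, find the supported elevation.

Excess crust Δ = 53.7 km − 34.2 km = 19.5 km, split between elevation h and root r with h + r = Δ.
Airy balance ρ_c h = (ρ_m − ρ_c) r gives r = h ρ_c/(ρ_m − ρ_c), so h (1 + ρ_c/(ρ_m − ρ_c)) = Δ, i.e. h = Δ (ρ_m − ρ_c)/ρ_m.
h = 19.5 km × 0.37/3.24 = 2.23 km.

2.23 km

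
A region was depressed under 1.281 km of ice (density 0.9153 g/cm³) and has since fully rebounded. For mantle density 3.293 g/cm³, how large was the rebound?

0.356 km

Removing the load lets mantle flow back in; uplift u satisfies ρ_ice t = ρ_m u.
u = t ρ_ice/ρ_m = 1.281 km × 0.9153/3.293 = 0.356 km.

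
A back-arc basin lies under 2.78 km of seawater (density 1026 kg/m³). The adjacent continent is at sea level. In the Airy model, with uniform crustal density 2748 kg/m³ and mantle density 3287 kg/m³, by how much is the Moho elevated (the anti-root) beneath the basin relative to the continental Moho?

8.88 km

Equating mass per unit area of the two columns: replacing crust with seawater at the top is compensated by replacing crust with mantle at the base: d (ρ_c − ρ_w) = a (ρ_m − ρ_c).
a = d (ρ_c − ρ_w)/(ρ_m − ρ_c) = 2.78 km × 1722/539 = 8.88 km.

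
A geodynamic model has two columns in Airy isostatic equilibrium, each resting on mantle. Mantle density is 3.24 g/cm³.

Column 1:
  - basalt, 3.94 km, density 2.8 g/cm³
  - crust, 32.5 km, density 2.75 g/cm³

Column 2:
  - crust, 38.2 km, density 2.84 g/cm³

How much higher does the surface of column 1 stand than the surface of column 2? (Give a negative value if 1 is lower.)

For any compensation level in the mantle, the mantle terms cancel and isostasy reduces to e = (Σt_1 − Σt_2) − (Σ(ρt)_1 − Σ(ρt)_2) / ρ_m.
Σt_1 = 36.44 km; Σt_2 = 38.2 km; Σ(ρt)_1 = 100.407; Σ(ρt)_2 = 108.488 (in km·g/cm³).
e = (36.44 − 38.2) − (100.407 − 108.488) / 3.24 = 0.734 km.

0.734 km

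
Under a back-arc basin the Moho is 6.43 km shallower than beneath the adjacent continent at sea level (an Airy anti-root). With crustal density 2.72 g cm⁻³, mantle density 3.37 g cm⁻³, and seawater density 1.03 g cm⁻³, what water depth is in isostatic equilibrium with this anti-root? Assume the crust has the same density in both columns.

Replacing a thickness d of crust by seawater at the top must be balanced by replacing crust with mantle at the base: d (ρ_c − ρ_w) = a (ρ_m − ρ_c).
d = a (ρ_m − ρ_c)/(ρ_c − ρ_w) = 6.43 km × 0.65/1.69 = 2.47 km.

2.47 km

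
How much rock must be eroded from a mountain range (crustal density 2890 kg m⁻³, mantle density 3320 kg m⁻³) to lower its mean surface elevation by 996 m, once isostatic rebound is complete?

Net drop Δ = e − u = e − e ρ_c/ρ_m = e (ρ_m − ρ_c)/ρ_m.
e = Δ ρ_m/(ρ_m − ρ_c) = 996 m × 3320/430 = 7690 m.

7690 m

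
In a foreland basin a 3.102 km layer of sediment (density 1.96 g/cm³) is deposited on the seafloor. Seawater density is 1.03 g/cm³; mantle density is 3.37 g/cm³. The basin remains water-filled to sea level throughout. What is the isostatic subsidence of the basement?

Submarine loading: the sediment displaces seawater, and the subsidence is in turn flooded, so s (ρ_m − ρ_w) = t (ρ_sed − ρ_w).
s = 3.102 km × (1.96 − 1.03) / (3.37 − 1.03) = 1.23 km.

1.23 km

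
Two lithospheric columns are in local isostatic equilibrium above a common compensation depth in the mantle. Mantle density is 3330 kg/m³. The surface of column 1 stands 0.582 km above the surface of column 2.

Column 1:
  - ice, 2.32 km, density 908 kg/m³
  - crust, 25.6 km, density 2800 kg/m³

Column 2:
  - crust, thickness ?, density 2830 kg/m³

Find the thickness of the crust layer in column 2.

Take the compensation level at the base of the deeper column (depth z_c below the surface of column 1) and equate Σ ρ_i t_i down to z_c; mantle fills any gap and the z_c terms cancel.
Column 1: 2.32×908 + 25.6×2800 + (z_c − 27.92)×3330
Column 2: 0.582×0 + x×2830 + (z_c − 0.582 − 0 − x)×3330
The z_c×3330 term appears on both sides and cancels. Collect the known terms of each column as K = Σ(ρt)_known − 3330 × (depth of known layers): K_1 = 73786.56 − 3330×27.92 = −19187.04; K_2 = 0 − 3330×(0.582 + 0) = −1938.06.
Balance: K_1 = K_2 − x×(3330 − 2830), so x = (K_2 − K_1)/(3330 − 2830) = 17249/500 = 34.5 km.

34.5 km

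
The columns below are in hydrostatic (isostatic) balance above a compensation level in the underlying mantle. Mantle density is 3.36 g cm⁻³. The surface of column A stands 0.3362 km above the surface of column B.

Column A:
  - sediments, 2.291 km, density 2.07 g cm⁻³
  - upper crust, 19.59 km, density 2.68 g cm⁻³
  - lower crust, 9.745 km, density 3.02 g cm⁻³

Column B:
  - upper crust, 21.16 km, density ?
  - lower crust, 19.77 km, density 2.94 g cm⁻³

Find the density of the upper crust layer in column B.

2.88 g cm⁻³

Take the compensation level at the base of the deeper column (depth z_c below the surface of column A) and equate Σ ρ_i t_i down to z_c; mantle fills any gap and the z_c terms cancel.
Column A: 2.291×2.07 + 19.59×2.68 + 9.745×3.02 + (z_c − 31.626)×3.36
Column B: 0.3362×0 + 21.16×ρ + 19.77×2.94 + (z_c − 0.3362 − 40.93)×3.36
The z_c×3.36 term appears on both sides and cancels. Collect the known terms of each column as K = Σ(ρt)_known − 3.36 × (depth of known layers): K_A = 86.67347 − 3.36×31.626 = −19.58989; K_B = 58.1238 − 3.36×(0.3362 + 40.93) = −80.530632.
Balance: K_A = K_B + 21.16×ρ, so ρ = (K_A − K_B)/21.16 = 60.9407/21.16 = 2.88 g cm⁻³.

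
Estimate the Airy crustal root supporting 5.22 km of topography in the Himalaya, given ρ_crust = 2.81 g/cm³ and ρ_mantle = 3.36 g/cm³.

For local isostatic compensation: the weight of the topography is balanced by the buoyancy of the root, ρ_c h = (ρ_m − ρ_c) r.
r = h · ρ_c / (ρ_m − ρ_c) = 5.22 km × 2.81 / (3.36 − 2.81) = 26.7 km.

26.7 km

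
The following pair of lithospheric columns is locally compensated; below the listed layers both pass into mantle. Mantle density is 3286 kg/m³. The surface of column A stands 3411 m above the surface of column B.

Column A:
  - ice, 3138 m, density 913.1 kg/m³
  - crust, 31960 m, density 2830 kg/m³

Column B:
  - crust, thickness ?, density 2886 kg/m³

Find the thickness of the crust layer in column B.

27000 m

Take the compensation level at the base of the deeper column (depth z_c below the surface of column A) and equate Σ ρ_i t_i down to z_c; mantle fills any gap and the z_c terms cancel.
Column A: 3138×913.1 + 31960×2830 + (z_c − 35098)×3286
Column B: 3411×0 + x×2886 + (z_c − 3411 − 0 − x)×3286
The z_c×3286 term appears on both sides and cancels. Collect the known terms of each column as K = Σ(ρt)_known − 3286 × (depth of known layers): K_A = 93312107.8 − 3286×35098 = −22019920.2; K_B = 0 − 3286×(3411 + 0) = −11208546.
Balance: K_A = K_B − x×(3286 − 2886), so x = (K_B − K_A)/(3286 − 2886) = 10811400/400 = 27000 m.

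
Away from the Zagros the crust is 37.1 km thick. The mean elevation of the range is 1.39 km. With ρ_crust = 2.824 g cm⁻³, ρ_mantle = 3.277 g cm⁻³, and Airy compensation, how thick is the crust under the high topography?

47.2 km

Root depth r = h ρ_c / (ρ_m − ρ_c) = 1.39 km × 2.824 / 0.453 = 8.665 km.
Total thickness = T + h + r = 37.1 km + 1.39 km + 8.665 km = 47.2 km.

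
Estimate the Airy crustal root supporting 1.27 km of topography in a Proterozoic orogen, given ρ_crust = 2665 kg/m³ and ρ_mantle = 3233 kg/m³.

Equating mass per unit area of the two columns: the weight of the topography is balanced by the buoyancy of the root, ρ_c h = (ρ_m − ρ_c) r.
r = h · ρ_c / (ρ_m − ρ_c) = 1.27 km × 2665 / (3233 − 2665) = 5.96 km.

5.96 km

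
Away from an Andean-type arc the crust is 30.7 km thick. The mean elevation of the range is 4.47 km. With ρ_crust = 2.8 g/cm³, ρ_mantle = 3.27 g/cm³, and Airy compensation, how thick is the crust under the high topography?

Root depth r = h ρ_c / (ρ_m − ρ_c) = 4.47 km × 2.8 / 0.47 = 26.63 km.
Total thickness = T + h + r = 30.7 km + 4.47 km + 26.63 km = 61.8 km.

61.8 km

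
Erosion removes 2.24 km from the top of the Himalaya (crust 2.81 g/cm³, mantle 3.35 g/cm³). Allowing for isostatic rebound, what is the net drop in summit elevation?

0.361 km

Rebound u = e ρ_c/ρ_m = 2.24 km × 2.81/3.35 = 1.879 km.
Net surface drop = e − u = 2.24 km − 1.879 km = e (ρ_m − ρ_c)/ρ_m = 0.361 km.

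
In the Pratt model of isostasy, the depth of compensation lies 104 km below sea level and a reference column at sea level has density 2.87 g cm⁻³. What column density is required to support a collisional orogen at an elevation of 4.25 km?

Pratt balance: ρ_ref D = ρ (D + h).
ρ = ρ_ref D/(D + h) = 2.87 × 104 km/(104 km + 4.25 km) = 2.76 g cm⁻³.

2.76 g cm⁻³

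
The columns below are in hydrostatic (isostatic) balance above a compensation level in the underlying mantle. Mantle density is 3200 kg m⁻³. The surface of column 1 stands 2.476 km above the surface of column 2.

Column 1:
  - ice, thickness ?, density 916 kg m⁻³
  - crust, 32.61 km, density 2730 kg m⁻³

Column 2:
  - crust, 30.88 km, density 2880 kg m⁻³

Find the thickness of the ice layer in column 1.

Take the compensation level at the base of the deeper column (depth z_c below the surface of column 1) and equate Σ ρ_i t_i down to z_c; mantle fills any gap and the z_c terms cancel.
Column 1: x×916 + 32.61×2730 + (z_c − 32.61 − x)×3200
Column 2: 2.476×0 + 30.88×2880 + (z_c − 2.476 − 30.88)×3200
The z_c×3200 term appears on both sides and cancels. Collect the known terms of each column as K = Σ(ρt)_known − 3200 × (depth of known layers): K_1 = 89025.3 − 3200×32.61 = −15326.7; K_2 = 88934.4 − 3200×(2.476 + 30.88) = −17804.8.
Balance: K_1 − x×(3200 − 916) = K_2, so x = (K_1 − K_2)/(3200 − 916) = 2478.1/2284 = 1.08 km.

1.08 km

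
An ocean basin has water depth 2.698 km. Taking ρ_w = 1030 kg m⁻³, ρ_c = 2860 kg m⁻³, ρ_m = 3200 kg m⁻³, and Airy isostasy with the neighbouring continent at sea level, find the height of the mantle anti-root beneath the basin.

14.5 km

Isostatic balance requires: replacing crust with seawater at the top is compensated by replacing crust with mantle at the base: d (ρ_c − ρ_w) = a (ρ_m − ρ_c).
a = d (ρ_c − ρ_w)/(ρ_m − ρ_c) = 2.698 km × 1830/340 = 14.5 km.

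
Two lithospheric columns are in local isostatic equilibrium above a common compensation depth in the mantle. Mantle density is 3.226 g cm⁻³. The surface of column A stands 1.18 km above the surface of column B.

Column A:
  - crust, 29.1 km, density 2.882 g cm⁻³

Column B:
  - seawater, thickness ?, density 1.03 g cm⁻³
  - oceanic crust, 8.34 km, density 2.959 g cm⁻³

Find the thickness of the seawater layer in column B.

Take the compensation level at the base of the deeper column (depth z_c below the surface of column A) and equate Σ ρ_i t_i down to z_c; mantle fills any gap and the z_c terms cancel.
Column A: 29.1×2.882 + (z_c − 29.1)×3.226
Column B: 1.18×0 + x×1.03 + 8.34×2.959 + (z_c − 1.18 − 8.34 − x)×3.226
The z_c×3.226 term appears on both sides and cancels. Collect the known terms of each column as K = Σ(ρt)_known − 3.226 × (depth of known layers): K_A = 83.8662 − 3.226×29.1 = −10.0104; K_B = 24.67806 − 3.226×(1.18 + 8.34) = −6.03346.
Balance: K_A = K_B − x×(3.226 − 1.03), so x = (K_B − K_A)/(3.226 − 1.03) = 3.97694/2.196 = 1.81 km.

1.81 km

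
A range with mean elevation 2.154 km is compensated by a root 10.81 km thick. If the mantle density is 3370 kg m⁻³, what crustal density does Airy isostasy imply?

2810 kg m⁻³

ρ_c h = (ρ_m − ρ_c) r → ρ_c (h + r) = ρ_m r → ρ_c = ρ_m r / (h + r).
ρ_c = 3370 × 10.81 km / (2.154 km + 10.81 km) = 2810 kg m⁻³.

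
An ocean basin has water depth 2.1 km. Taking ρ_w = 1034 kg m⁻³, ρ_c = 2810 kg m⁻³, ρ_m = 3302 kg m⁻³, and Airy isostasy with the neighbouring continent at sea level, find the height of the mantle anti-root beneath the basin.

7.58 km

Equating mass per unit area of the two columns: replacing crust with seawater at the top is compensated by replacing crust with mantle at the base: d (ρ_c − ρ_w) = a (ρ_m − ρ_c).
a = d (ρ_c − ρ_w)/(ρ_m − ρ_c) = 2.1 km × 1776/492 = 7.58 km.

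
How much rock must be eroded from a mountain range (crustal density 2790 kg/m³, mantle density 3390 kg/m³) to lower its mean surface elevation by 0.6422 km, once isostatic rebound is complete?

3.63 km

Net drop Δ = e − u = e − e ρ_c/ρ_m = e (ρ_m − ρ_c)/ρ_m.
e = Δ ρ_m/(ρ_m − ρ_c) = 0.6422 km × 3390/600 = 3.63 km.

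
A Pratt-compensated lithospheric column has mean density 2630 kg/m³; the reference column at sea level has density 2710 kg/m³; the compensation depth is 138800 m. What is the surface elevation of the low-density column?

ρ_ref D = ρ (D + h) → h = D (ρ_ref − ρ)/ρ.
h = 138800 m × (2710 − 2630)/2630 = 4220 m.

4220 m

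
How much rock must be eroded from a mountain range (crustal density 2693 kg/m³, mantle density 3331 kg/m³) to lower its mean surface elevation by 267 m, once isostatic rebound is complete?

1390 m

Net drop Δ = e − u = e − e ρ_c/ρ_m = e (ρ_m − ρ_c)/ρ_m.
e = Δ ρ_m/(ρ_m − ρ_c) = 267 m × 3331/638 = 1390 m.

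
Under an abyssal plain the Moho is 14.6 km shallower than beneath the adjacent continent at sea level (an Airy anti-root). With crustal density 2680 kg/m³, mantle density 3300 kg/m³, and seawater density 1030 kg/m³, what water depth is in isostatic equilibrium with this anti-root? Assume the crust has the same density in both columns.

5.49 km

Replacing a thickness d of crust by seawater at the top must be balanced by replacing crust with mantle at the base: d (ρ_c − ρ_w) = a (ρ_m − ρ_c).
d = a (ρ_m − ρ_c)/(ρ_c − ρ_w) = 14.6 km × 620/1650 = 5.49 km.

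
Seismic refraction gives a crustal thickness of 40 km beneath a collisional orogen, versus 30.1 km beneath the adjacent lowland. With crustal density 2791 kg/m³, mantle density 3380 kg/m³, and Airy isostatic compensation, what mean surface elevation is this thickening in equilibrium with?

1.73 km

Excess crust Δ = 40 km − 30.1 km = 9.9 km, split between elevation h and root r with h + r = Δ.
Airy balance ρ_c h = (ρ_m − ρ_c) r gives r = h ρ_c/(ρ_m − ρ_c), so h (1 + ρ_c/(ρ_m − ρ_c)) = Δ, i.e. h = Δ (ρ_m − ρ_c)/ρ_m.
h = 9.9 km × 589/3380 = 1.73 km.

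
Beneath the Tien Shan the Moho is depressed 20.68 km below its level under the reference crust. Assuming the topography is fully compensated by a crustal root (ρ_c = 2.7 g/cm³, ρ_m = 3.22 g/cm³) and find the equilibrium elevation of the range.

3.98 km

In Airy isostatic equilibrium: ρ_c h = (ρ_m − ρ_c) r.
h = r (ρ_m − ρ_c) / ρ_c = 20.68 km × (3.22 − 2.7) / 2.7 = 3.98 km.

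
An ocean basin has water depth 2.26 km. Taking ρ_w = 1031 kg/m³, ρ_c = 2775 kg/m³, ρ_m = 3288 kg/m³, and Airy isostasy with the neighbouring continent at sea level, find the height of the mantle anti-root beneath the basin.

By Archimedes' principle applied to the lithosphere: replacing crust with seawater at the top is compensated by replacing crust with mantle at the base: d (ρ_c − ρ_w) = a (ρ_m − ρ_c).
a = d (ρ_c − ρ_w)/(ρ_m − ρ_c) = 2.26 km × 1744/513 = 7.68 km.

7.68 km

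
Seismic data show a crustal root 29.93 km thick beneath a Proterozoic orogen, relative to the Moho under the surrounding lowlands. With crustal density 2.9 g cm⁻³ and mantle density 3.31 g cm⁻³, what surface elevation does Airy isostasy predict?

4.23 km

Equating mass per unit area of the two columns: ρ_c h = (ρ_m − ρ_c) r.
h = r (ρ_m − ρ_c) / ρ_c = 29.93 km × (3.31 − 2.9) / 2.9 = 4.23 km.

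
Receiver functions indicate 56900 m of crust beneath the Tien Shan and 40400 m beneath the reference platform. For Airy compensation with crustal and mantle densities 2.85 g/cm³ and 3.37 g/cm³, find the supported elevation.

2550 m

Excess crust Δ = 56900 m − 40400 m = 16500 m, split between elevation h and root r with h + r = Δ.
Airy balance ρ_c h = (ρ_m − ρ_c) r gives r = h ρ_c/(ρ_m − ρ_c), so h (1 + ρ_c/(ρ_m − ρ_c)) = Δ, i.e. h = Δ (ρ_m − ρ_c)/ρ_m.
h = 16500 m × 0.52/3.37 = 2550 m.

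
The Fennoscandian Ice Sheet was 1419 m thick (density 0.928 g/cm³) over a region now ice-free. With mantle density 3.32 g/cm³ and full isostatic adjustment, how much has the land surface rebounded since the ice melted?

Removing the load lets mantle flow back in; uplift u satisfies ρ_ice t = ρ_m u.
u = t ρ_ice/ρ_m = 1419 m × 0.928/3.32 = 397 m.

397 m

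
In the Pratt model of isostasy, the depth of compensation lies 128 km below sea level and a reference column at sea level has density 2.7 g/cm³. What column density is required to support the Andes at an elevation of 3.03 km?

Pratt balance: ρ_ref D = ρ (D + h).
ρ = ρ_ref D/(D + h) = 2.7 × 128 km/(128 km + 3.03 km) = 2.64 g/cm³.

2.64 g/cm³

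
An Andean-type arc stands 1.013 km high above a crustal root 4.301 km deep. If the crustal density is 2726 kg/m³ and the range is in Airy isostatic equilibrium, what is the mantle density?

3370 kg/m³

Airy balance: ρ_c h = (ρ_m − ρ_c) r → ρ_m = ρ_c (1 + h/r).
ρ_m = 2726 × (1 + 1.013 km/4.301 km) = 3370 kg/m³.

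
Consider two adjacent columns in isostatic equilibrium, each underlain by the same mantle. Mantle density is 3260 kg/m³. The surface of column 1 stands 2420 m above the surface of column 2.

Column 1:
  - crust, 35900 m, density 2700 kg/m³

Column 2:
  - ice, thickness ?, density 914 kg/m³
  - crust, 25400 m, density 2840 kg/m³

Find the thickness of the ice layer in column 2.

Take the compensation level at the base of the deeper column (depth z_c below the surface of column 1) and equate Σ ρ_i t_i down to z_c; mantle fills any gap and the z_c terms cancel.
Column 1: 35900×2700 + (z_c − 35900)×3260
Column 2: 2420×0 + x×914 + 25400×2840 + (z_c − 2420 − 25400 − x)×3260
The z_c×3260 term appears on both sides and cancels. Collect the known terms of each column as K = Σ(ρt)_known − 3260 × (depth of known layers): K_1 = 96930000 − 3260×35900 = −20104000; K_2 = 72136000 − 3260×(2420 + 25400) = −18557200.
Balance: K_1 = K_2 − x×(3260 − 914), so x = (K_2 − K_1)/(3260 − 914) = 1546800/2346 = 659 m.

659 m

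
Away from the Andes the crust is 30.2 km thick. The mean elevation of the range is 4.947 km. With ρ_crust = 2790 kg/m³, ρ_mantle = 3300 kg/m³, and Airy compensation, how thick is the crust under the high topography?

Root depth r = h ρ_c / (ρ_m − ρ_c) = 4.947 km × 2790 / 510 = 27.06 km.
Total thickness = T + h + r = 30.2 km + 4.947 km + 27.06 km = 62.2 km.

62.2 km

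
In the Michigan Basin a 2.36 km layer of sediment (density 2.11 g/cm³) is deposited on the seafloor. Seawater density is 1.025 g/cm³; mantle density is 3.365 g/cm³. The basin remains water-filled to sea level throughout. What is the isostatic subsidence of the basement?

Submarine loading: the sediment displaces seawater, and the subsidence is in turn flooded, so s (ρ_m − ρ_w) = t (ρ_sed − ρ_w).
s = 2.36 km × (2.11 − 1.025) / (3.365 − 1.025) = 1.09 km.

1.09 km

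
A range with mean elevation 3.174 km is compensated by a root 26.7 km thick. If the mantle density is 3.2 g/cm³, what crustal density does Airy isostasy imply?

2.86 g/cm³

ρ_c h = (ρ_m − ρ_c) r → ρ_c (h + r) = ρ_m r → ρ_c = ρ_m r / (h + r).
ρ_c = 3.2 × 26.7 km / (3.174 km + 26.7 km) = 2.86 g/cm³.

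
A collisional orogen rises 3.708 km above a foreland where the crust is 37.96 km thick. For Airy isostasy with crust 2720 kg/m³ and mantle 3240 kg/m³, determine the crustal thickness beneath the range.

61.1 km

Root depth r = h ρ_c / (ρ_m − ρ_c) = 3.708 km × 2720 / 520 = 19.4 km.
Total thickness = T + h + r = 37.96 km + 3.708 km + 19.4 km = 61.1 km.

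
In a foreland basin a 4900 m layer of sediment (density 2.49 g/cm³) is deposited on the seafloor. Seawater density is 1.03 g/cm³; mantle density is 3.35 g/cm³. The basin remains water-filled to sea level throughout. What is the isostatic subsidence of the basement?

3080 m

Submarine loading: the sediment displaces seawater, and the subsidence is in turn flooded, so s (ρ_m − ρ_w) = t (ρ_sed − ρ_w).
s = 4900 m × (2.49 − 1.03) / (3.35 − 1.03) = 3080 m.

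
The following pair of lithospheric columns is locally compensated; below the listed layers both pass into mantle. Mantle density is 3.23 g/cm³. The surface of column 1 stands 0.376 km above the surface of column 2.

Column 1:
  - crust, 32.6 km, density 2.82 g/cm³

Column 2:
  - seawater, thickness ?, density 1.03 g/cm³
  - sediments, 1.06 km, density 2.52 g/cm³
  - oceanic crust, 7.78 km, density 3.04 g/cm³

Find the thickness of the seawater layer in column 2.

4.51 km

Take the compensation level at the base of the deeper column (depth z_c below the surface of column 1) and equate Σ ρ_i t_i down to z_c; mantle fills any gap and the z_c terms cancel.
Column 1: 32.6×2.82 + (z_c − 32.6)×3.23
Column 2: 0.376×0 + x×1.03 + 1.06×2.52 + 7.78×3.04 + (z_c − 0.376 − 8.84 − x)×3.23
The z_c×3.23 term appears on both sides and cancels. Collect the known terms of each column as K = Σ(ρt)_known − 3.23 × (depth of known layers): K_1 = 91.932 − 3.23×32.6 = −13.366; K_2 = 26.3224 − 3.23×(0.376 + 8.84) = −3.44528.
Balance: K_1 = K_2 − x×(3.23 − 1.03), so x = (K_2 − K_1)/(3.23 − 1.03) = 9.92072/2.2 = 4.51 km.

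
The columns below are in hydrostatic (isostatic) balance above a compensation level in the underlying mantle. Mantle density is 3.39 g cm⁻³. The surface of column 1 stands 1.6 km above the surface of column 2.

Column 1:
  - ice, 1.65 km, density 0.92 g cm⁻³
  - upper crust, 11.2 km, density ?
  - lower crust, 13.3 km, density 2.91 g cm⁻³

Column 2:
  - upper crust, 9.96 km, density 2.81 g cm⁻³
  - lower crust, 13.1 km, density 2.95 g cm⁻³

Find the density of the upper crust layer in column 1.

Take the compensation level at the base of the deeper column (depth z_c below the surface of column 1) and equate Σ ρ_i t_i down to z_c; mantle fills any gap and the z_c terms cancel.
Column 1: 1.65×0.92 + 11.2×ρ + 13.3×2.91 + (z_c − 26.15)×3.39
Column 2: 1.6×0 + 9.96×2.81 + 13.1×2.95 + (z_c − 1.6 − 23.06)×3.39
The z_c×3.39 term appears on both sides and cancels. Collect the known terms of each column as K = Σ(ρt)_known − 3.39 × (depth of known layers): K_1 = 40.221 − 3.39×26.15 = −48.4275; K_2 = 66.6326 − 3.39×(1.6 + 23.06) = −16.9648.
Balance: K_1 + 11.2×ρ = K_2, so ρ = (K_2 − K_1)/11.2 = 31.4627/11.2 = 2.81 g cm⁻³.

2.81 g cm⁻³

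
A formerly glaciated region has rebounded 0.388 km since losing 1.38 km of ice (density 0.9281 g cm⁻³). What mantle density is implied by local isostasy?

ρ_m = ρ_ice t / u = 0.9281 × 1.38 km/0.388 km = 3.3 g cm⁻³.

3.3 g cm⁻³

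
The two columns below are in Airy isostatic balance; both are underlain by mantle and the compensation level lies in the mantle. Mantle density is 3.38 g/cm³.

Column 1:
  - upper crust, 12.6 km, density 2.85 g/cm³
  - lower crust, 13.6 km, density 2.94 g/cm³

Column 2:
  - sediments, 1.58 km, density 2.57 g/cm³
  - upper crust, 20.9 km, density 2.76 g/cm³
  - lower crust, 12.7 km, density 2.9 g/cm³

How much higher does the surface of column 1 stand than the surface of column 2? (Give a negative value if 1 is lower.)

−2.27 km

For any compensation level in the mantle, the mantle terms cancel and isostasy reduces to e = (Σt_1 − Σt_2) − (Σ(ρt)_1 − Σ(ρt)_2) / ρ_m.
Σt_1 = 26.2 km; Σt_2 = 35.18 km; Σ(ρt)_1 = 75.894; Σ(ρt)_2 = 98.5746 (in km·g/cm³).
e = (26.2 − 35.18) − (75.894 − 98.5746) / 3.38 = −2.27 km.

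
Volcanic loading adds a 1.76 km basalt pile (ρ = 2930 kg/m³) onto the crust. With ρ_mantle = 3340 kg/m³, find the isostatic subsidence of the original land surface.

1.54 km

Subaerial loading: s = t ρ_load / ρ_m.
s = 1.76 km × 2930/3340 = 1.54 km.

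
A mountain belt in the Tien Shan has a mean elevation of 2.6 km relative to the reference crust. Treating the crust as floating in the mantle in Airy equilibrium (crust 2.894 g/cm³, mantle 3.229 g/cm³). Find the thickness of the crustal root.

Isostatic balance requires: the weight of the topography is balanced by the buoyancy of the root, ρ_c h = (ρ_m − ρ_c) r.
r = h · ρ_c / (ρ_m − ρ_c) = 2.6 km × 2.894 / (3.229 − 2.894) = 22.5 km.

22.5 km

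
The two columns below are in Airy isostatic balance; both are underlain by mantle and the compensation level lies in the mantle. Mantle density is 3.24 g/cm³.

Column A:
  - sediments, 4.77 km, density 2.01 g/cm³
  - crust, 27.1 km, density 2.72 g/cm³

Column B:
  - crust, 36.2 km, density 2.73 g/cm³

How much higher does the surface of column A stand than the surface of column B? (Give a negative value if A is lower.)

0.462 km

For any compensation level in the mantle, the mantle terms cancel and isostasy reduces to e = (Σt_A − Σt_B) − (Σ(ρt)_A − Σ(ρt)_B) / ρ_m.
Σt_A = 31.87 km; Σt_B = 36.2 km; Σ(ρt)_A = 83.2997; Σ(ρt)_B = 98.826 (in km·g/cm³).
e = (31.87 − 36.2) − (83.2997 − 98.826) / 3.24 = 0.462 km.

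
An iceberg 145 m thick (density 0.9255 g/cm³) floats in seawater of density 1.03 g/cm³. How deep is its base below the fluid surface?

130 m

Draft d = t ρ_obj/ρ_fluid = 145 m × 0.9255/1.03 = 130 m.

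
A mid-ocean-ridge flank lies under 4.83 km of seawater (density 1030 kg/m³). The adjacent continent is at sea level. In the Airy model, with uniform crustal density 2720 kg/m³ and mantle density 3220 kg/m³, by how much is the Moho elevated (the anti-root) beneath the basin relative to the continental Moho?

16.3 km

Equating mass per unit area of the two columns: replacing crust with seawater at the top is compensated by replacing crust with mantle at the base: d (ρ_c − ρ_w) = a (ρ_m − ρ_c).
a = d (ρ_c − ρ_w)/(ρ_m − ρ_c) = 4.83 km × 1690/500 = 16.3 km.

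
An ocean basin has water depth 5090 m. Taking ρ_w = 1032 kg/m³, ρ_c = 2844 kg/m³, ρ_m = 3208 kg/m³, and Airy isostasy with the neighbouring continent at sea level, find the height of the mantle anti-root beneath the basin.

Isostatic balance requires: replacing crust with seawater at the top is compensated by replacing crust with mantle at the base: d (ρ_c − ρ_w) = a (ρ_m − ρ_c).
a = d (ρ_c − ρ_w)/(ρ_m − ρ_c) = 5090 m × 1812/364 = 25300 m.

25300 m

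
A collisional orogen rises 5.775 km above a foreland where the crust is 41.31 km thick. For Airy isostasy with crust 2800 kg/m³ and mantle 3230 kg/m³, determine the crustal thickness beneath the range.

Root depth r = h ρ_c / (ρ_m − ρ_c) = 5.775 km × 2800 / 430 = 37.6 km.
Total thickness = T + h + r = 41.31 km + 5.775 km + 37.6 km = 84.7 km.

84.7 km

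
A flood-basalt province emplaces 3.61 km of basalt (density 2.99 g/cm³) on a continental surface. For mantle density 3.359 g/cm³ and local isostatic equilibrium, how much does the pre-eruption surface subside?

3.21 km

Subaerial loading: s = t ρ_load / ρ_m.
s = 3.61 km × 2.99/3.359 = 3.21 km.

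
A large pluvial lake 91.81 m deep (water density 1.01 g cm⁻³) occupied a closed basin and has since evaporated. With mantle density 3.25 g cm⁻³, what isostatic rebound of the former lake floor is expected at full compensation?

u = d ρ_w/ρ_m = 91.81 m × 1.01/3.25 = 28.5 m.

28.5 m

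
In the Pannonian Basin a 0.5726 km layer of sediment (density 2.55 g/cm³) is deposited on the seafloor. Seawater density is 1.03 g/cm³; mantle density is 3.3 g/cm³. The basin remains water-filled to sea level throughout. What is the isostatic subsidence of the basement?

Submarine loading: the sediment displaces seawater, and the subsidence is in turn flooded, so s (ρ_m − ρ_w) = t (ρ_sed − ρ_w).
s = 0.5726 km × (2.55 − 1.03) / (3.3 − 1.03) = 0.383 km.

0.383 km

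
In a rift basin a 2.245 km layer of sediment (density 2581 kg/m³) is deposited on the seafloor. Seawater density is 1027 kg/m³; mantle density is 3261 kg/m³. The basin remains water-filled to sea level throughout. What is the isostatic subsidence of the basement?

Submarine loading: the sediment displaces seawater, and the subsidence is in turn flooded, so s (ρ_m − ρ_w) = t (ρ_sed − ρ_w).
s = 2.245 km × (2581 − 1027) / (3261 − 1027) = 1.56 km.

1.56 km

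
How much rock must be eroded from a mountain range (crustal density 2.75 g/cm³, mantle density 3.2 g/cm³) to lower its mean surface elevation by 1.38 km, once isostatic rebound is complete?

Net drop Δ = e − u = e − e ρ_c/ρ_m = e (ρ_m − ρ_c)/ρ_m.
e = Δ ρ_m/(ρ_m − ρ_c) = 1.38 km × 3.2/0.45 = 9.81 km.

9.81 km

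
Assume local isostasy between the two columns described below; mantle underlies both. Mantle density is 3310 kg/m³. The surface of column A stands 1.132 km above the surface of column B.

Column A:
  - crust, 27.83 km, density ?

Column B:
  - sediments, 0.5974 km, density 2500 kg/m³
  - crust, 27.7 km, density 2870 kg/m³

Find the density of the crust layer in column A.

2720 kg/m³

Take the compensation level at the base of the deeper column (depth z_c below the surface of column A) and equate Σ ρ_i t_i down to z_c; mantle fills any gap and the z_c terms cancel.
Column A: 27.83×ρ + (z_c − 27.83)×3310
Column B: 1.132×0 + 0.5974×2500 + 27.7×2870 + (z_c − 1.132 − 28.2974)×3310
The z_c×3310 term appears on both sides and cancels. Collect the known terms of each column as K = Σ(ρt)_known − 3310 × (depth of known layers): K_A = 0 − 3310×27.83 = −92117.3; K_B = 80992.5 − 3310×(1.132 + 28.2974) = −16418.814.
Balance: K_A + 27.83×ρ = K_B, so ρ = (K_B − K_A)/27.83 = 75698.5/27.83 = 2720 kg/m³.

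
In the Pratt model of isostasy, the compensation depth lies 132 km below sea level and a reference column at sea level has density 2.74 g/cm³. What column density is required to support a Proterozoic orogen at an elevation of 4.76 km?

Pratt balance: ρ_ref D = ρ (D + h).
ρ = ρ_ref D/(D + h) = 2.74 × 132 km/(132 km + 4.76 km) = 2.64 g/cm³.

2.64 g/cm³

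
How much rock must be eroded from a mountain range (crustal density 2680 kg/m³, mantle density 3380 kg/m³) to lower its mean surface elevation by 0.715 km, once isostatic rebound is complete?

3.45 km

Net drop Δ = e − u = e − e ρ_c/ρ_m = e (ρ_m − ρ_c)/ρ_m.
e = Δ ρ_m/(ρ_m − ρ_c) = 0.715 km × 3380/700 = 3.45 km.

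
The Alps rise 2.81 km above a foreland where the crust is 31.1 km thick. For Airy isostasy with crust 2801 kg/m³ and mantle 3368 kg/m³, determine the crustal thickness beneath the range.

Root depth r = h ρ_c / (ρ_m − ρ_c) = 2.81 km × 2801 / 567 = 13.88 km.
Total thickness = T + h + r = 31.1 km + 2.81 km + 13.88 km = 47.8 km.

47.8 km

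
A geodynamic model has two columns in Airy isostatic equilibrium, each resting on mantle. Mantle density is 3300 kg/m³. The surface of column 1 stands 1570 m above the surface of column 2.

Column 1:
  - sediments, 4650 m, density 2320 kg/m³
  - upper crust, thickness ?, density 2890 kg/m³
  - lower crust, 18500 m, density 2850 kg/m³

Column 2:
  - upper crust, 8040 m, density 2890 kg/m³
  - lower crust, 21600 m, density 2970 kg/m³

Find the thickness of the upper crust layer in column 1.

Take the compensation level at the base of the deeper column (depth z_c below the surface of column 1) and equate Σ ρ_i t_i down to z_c; mantle fills any gap and the z_c terms cancel.
Column 1: 4650×2320 + x×2890 + 18500×2850 + (z_c − 23150 − x)×3300
Column 2: 1570×0 + 8040×2890 + 21600×2970 + (z_c − 1570 − 29640)×3300
The z_c×3300 term appears on both sides and cancels. Collect the known terms of each column as K = Σ(ρt)_known − 3300 × (depth of known layers): K_1 = 63513000 − 3300×23150 = −12882000; K_2 = 87387600 − 3300×(1570 + 29640) = −15605400.
Balance: K_1 − x×(3300 − 2890) = K_2, so x = (K_1 − K_2)/(3300 − 2890) = 2723400/410 = 6640 m.

6640 m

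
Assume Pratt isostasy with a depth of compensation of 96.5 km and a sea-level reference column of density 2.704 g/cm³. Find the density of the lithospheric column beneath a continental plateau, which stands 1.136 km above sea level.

Pratt balance: ρ_ref D = ρ (D + h).
ρ = ρ_ref D/(D + h) = 2.704 × 96.5 km/(96.5 km + 1.136 km) = 2.67 g/cm³.

2.67 g/cm³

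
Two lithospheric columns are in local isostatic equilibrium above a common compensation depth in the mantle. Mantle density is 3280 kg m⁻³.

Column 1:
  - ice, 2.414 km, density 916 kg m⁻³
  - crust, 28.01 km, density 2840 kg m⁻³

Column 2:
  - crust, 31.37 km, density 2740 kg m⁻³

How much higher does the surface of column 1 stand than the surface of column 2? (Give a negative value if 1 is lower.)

For any compensation level in the mantle, the mantle terms cancel and isostasy reduces to e = (Σt_1 − Σt_2) − (Σ(ρt)_1 − Σ(ρt)_2) / ρ_m.
Σt_1 = 30.424 km; Σt_2 = 31.37 km; Σ(ρt)_1 = 81759.624; Σ(ρt)_2 = 85953.8 (in km·kg m⁻³).
e = (30.424 − 31.37) − (81759.624 − 85953.8) / 3280 = 0.333 km.

0.333 km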